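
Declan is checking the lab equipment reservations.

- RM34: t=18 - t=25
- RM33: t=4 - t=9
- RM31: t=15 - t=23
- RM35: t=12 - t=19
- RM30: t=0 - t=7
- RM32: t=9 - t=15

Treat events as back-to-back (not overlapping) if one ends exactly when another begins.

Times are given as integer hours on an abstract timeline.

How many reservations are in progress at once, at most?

Sweep the timeline, counting +1 at each start and −1 at each end (ends before starts at a tie):
t=0 start RM30 → 1
t=4 start RM33 → 2
t=7 end RM30 → 1
t=9 end RM33 → 0
t=9 start RM32 → 1
t=12 start RM35 → 2
t=15 end RM32 → 1
t=15 start RM31 → 2
t=18 start RM34 → 3
t=19 end RM35 → 2
t=23 end RM31 → 1
t=25 end RM34 → 0
Peak is 3, at t=18 (RM31, RM34, RM35).

3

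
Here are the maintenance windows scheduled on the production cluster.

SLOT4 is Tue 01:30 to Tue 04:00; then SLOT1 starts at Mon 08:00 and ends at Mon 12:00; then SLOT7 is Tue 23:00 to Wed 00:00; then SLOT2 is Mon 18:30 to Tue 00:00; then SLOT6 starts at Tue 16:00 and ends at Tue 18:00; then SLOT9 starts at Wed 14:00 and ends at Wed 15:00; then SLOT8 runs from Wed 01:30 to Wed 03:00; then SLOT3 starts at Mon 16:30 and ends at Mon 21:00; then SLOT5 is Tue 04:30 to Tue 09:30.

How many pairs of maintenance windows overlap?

1

Two intervals overlap when each starts before the other ends.
Sorted by start: SLOT1, SLOT3, SLOT2, SLOT4, SLOT5, SLOT6, SLOT7, SLOT8, SLOT9.
SLOT3 starts after SLOT1 ends; SLOT1 is clear from here.
SLOT2 starts before SLOT3 ends → SLOT3 and SLOT2 overlap.
SLOT4 starts after SLOT3 ends; SLOT3 is clear from here.
SLOT4 starts after SLOT2 ends; SLOT2 is clear from here.
SLOT5 starts after SLOT4 ends; SLOT4 is clear from here.
SLOT6 starts after SLOT5 ends; SLOT5 is clear from here.
SLOT7 starts after SLOT6 ends; SLOT6 is clear from here.
SLOT8 starts after SLOT7 ends; SLOT7 is clear from here.
SLOT9 starts after SLOT8 ends.
Overlapping pairs: SLOT2 & SLOT3 — 1 in total.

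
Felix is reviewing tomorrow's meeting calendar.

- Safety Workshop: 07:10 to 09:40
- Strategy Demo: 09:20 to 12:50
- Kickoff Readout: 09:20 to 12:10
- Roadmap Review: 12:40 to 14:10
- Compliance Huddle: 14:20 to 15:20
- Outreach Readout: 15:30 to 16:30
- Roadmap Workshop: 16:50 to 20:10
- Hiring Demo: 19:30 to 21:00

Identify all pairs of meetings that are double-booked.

Sorted by start: Safety Workshop, Strategy Demo, Kickoff Readout, Roadmap Review, Compliance Huddle, Outreach Readout, Roadmap Workshop, Hiring Demo.
Strategy Demo starts before Safety Workshop ends → Safety Workshop and Strategy Demo overlap.
Kickoff Readout starts before Safety Workshop ends → Safety Workshop and Kickoff Readout overlap.
Roadmap Review starts after Safety Workshop ends — done with Safety Workshop.
Kickoff Readout starts before Strategy Demo ends → Strategy Demo and Kickoff Readout overlap.
Roadmap Review starts before Strategy Demo ends → Strategy Demo and Roadmap Review overlap.
Compliance Huddle starts after Strategy Demo ends — done with Strategy Demo.
Roadmap Review starts after Kickoff Readout ends — done with Kickoff Readout.
Compliance Huddle starts after Roadmap Review ends — done with Roadmap Review.
Outreach Readout starts after Compliance Huddle ends — done with Compliance Huddle.
Roadmap Workshop starts after Outreach Readout ends — done with Outreach Readout.
Hiring Demo starts before Roadmap Workshop ends → Roadmap Workshop and Hiring Demo overlap.

Hiring Demo & Roadmap Workshop, Kickoff Readout & Safety Workshop, Kickoff Readout & Strategy Demo, Roadmap Review & Strategy Demo, Safety Workshop & Strategy Demo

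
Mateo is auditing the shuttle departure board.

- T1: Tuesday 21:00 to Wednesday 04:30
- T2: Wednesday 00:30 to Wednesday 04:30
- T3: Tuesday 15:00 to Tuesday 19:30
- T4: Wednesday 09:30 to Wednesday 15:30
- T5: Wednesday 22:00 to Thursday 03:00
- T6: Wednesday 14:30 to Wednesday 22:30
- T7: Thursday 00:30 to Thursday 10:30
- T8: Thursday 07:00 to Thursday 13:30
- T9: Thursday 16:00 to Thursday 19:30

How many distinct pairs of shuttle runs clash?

5

Sorted by start: T3, T1, T2, T4, T6, T5, T7, T8, T9.
T1 starts after T3 ends, so T3 has no further overlaps.
T2 starts before T1 ends → T1 and T2 overlap.
T4 starts after T1 ends, so T1 has no further overlaps.
T4 starts after T2 ends, so T2 has no further overlaps.
T6 starts before T4 ends → T4 and T6 overlap.
T5 starts after T4 ends, so T4 has no further overlaps.
T5 starts before T6 ends → T6 and T5 overlap.
T7 starts after T6 ends, so T6 has no further overlaps.
T7 starts before T5 ends → T5 and T7 overlap.
T8 starts after T5 ends, so T5 has no further overlaps.
T8 starts before T7 ends → T7 and T8 overlap.
T9 starts after T7 ends.
T9 starts after T8 ends.
Overlapping pairs: T1 & T2, T4 & T6, T5 & T6, T5 & T7, T7 & T8 — 5 in total.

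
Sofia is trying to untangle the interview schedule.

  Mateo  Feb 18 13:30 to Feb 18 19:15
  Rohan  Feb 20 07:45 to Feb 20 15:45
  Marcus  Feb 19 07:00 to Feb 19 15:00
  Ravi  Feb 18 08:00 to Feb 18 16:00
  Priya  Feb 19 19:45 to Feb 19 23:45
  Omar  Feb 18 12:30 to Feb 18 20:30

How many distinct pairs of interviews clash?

3

Check each pair: they overlap iff neither finishes before the other starts.
Sorted by start: Ravi, Omar, Mateo, Marcus, Priya, Rohan.
Omar starts before Ravi ends → Ravi and Omar overlap.
Mateo starts before Ravi ends → Ravi and Mateo overlap.
Marcus starts after Ravi ends; Ravi is clear from here.
Mateo starts before Omar ends → Omar and Mateo overlap.
Marcus starts after Omar ends; Omar is clear from here.
Marcus starts after Mateo ends; Mateo is clear from here.
Priya starts after Marcus ends; Marcus is clear from here.
Rohan starts after Priya ends.
Overlapping pairs: Mateo & Omar, Mateo & Ravi, Omar & Ravi — 3 in total.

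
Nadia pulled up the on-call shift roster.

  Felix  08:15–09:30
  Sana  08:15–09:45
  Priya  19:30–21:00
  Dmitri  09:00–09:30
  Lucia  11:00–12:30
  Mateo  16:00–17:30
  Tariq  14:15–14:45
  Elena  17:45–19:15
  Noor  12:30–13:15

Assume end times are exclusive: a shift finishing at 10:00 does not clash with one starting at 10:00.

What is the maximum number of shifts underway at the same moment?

3

Walk through starts and ends in time order (an end at T is processed before a start at T):
08:15 start Felix → 1
08:15 start Sana → 2
09:00 start Dmitri → 3
09:30 end Dmitri → 2
09:30 end Felix → 1
09:45 end Sana → 0
11:00 start Lucia → 1
12:30 end Lucia → 0
12:30 start Noor → 1
13:15 end Noor → 0
14:15 start Tariq → 1
14:45 end Tariq → 0
16:00 start Mateo → 1
17:30 end Mateo → 0
17:45 start Elena → 1
19:15 end Elena → 0
19:30 start Priya → 1
21:00 end Priya → 0
Peak is 3, at 09:00 (Dmitri, Felix, Sana).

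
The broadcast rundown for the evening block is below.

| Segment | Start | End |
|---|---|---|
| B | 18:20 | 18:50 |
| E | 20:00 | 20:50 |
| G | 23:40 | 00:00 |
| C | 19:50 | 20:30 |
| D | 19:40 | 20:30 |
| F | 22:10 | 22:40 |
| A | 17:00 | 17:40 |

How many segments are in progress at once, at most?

Walk through starts and ends in time order (an end at T is processed before a start at T):
17:00 start A → 1
17:40 end A → 0
18:20 start B → 1
18:50 end B → 0
19:40 start D → 1
19:50 start C → 2
20:00 start E → 3
20:30 end C → 2
20:30 end D → 1
20:50 end E → 0
22:10 start F → 1
22:40 end F → 0
23:40 start G → 1
00:00 end G → 0
Peak is 3, at 20:00 (C, D, E).

3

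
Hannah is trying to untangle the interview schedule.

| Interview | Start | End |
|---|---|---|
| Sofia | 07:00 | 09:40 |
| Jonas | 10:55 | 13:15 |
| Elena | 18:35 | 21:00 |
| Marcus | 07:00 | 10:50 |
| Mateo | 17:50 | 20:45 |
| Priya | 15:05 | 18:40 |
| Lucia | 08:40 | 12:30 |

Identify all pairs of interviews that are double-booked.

Sorted by start: Sofia, Marcus, Lucia, Jonas, Priya, Mateo, Elena.
Marcus starts before Sofia ends → Sofia and Marcus overlap.
Lucia starts before Sofia ends → Sofia and Lucia overlap.
Jonas starts after Sofia ends — done with Sofia.
Lucia starts before Marcus ends → Marcus and Lucia overlap.
Jonas starts after Marcus ends — done with Marcus.
Jonas starts before Lucia ends → Lucia and Jonas overlap.
Priya starts after Lucia ends — done with Lucia.
Priya starts after Jonas ends — done with Jonas.
Mateo starts before Priya ends → Priya and Mateo overlap.
Elena starts before Priya ends → Priya and Elena overlap.
Elena starts before Mateo ends → Mateo and Elena overlap.

Elena & Mateo, Elena & Priya, Jonas & Lucia, Lucia & Marcus, Lucia & Sofia, Marcus & Sofia, Mateo & Priya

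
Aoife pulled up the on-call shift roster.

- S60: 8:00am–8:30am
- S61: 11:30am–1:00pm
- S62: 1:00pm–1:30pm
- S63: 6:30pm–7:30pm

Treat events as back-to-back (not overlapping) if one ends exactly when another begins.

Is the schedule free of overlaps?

Two intervals overlap when each starts before the other ends.
Sorted by start: S60, S61, S62, S63.
S61 starts after S60 ends, so S60 has no further overlaps.
S62 starts exactly when S61 ends (back-to-back, no overlap), so S61 has no further overlaps.
S63 starts after S62 ends.
Every pair is clear; the schedule has no overlaps.

Yes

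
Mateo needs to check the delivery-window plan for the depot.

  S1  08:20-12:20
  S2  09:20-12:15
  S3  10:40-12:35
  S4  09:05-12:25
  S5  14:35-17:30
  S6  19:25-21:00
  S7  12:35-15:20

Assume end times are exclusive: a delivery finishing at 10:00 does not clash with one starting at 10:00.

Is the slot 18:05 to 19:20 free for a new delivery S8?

Yes — the slot is free

S1: ends 12:20 at or before S8 starts 18:05 → clear.
S4: ends 12:25 at or before S8 starts 18:05 → clear.
S2: ends 12:15 at or before S8 starts 18:05 → clear.
S3: ends 12:35 at or before S8 starts 18:05 → clear.
S7: ends 15:20 at or before S8 starts 18:05 → clear.
S5: ends 17:30 at or before S8 starts 18:05 → clear.
S6: starts 19:25 at or after S8 ends 19:20 → clear.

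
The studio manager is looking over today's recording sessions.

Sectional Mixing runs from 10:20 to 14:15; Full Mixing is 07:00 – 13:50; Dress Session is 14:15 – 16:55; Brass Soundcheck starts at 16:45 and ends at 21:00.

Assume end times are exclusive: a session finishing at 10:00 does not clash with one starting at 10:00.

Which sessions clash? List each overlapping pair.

Brass Soundcheck & Dress Session, Full Mixing & Sectional Mixing

Two intervals overlap when each starts before the other ends.
Sorted by start: Full Mixing, Sectional Mixing, Dress Session, Brass Soundcheck.
Sectional Mixing starts before Full Mixing ends → Full Mixing and Sectional Mixing overlap.
Dress Session starts after Full Mixing ends, so Full Mixing has no further overlaps.
Dress Session starts exactly when Sectional Mixing ends (back-to-back, no overlap), so Sectional Mixing has no further overlaps.
Brass Soundcheck starts before Dress Session ends → Dress Session and Brass Soundcheck overlap.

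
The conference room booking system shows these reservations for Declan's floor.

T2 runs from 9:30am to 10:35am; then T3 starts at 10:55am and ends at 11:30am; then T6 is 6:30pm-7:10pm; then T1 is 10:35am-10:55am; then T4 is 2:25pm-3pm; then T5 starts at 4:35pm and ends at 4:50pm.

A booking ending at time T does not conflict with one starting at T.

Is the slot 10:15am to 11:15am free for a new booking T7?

No — it overlaps T1, T2, T3

T2: starts 9:30am before T7 ends 11:15am, and ends 10:35am after T7 starts 10:15am → overlap.
T1: starts 10:35am before T7 ends 11:15am, and ends 10:55am after T7 starts 10:15am → overlap.
T3: starts 10:55am before T7 ends 11:15am, and ends 11:30am after T7 starts 10:15am → overlap.
T4: starts 2:25pm at or after T7 ends 11:15am → clear.
T5: starts 4:35pm at or after T7 ends 11:15am → clear.
T6: starts 6:30pm at or after T7 ends 11:15am → clear.
T7 overlaps T1, T2, T3.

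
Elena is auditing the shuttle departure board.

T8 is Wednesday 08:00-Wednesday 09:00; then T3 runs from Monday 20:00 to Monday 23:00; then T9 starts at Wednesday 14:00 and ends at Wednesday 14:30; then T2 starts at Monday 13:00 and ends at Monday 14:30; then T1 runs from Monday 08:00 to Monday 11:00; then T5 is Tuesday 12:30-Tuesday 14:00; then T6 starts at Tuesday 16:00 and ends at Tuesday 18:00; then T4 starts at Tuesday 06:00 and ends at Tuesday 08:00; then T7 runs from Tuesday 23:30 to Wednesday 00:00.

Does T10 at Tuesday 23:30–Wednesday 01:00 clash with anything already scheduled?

Yes — it overlaps T7

T1: ends Monday 11:00 at or before T10 starts Tuesday 23:30 → clear.
T2: ends Monday 14:30 at or before T10 starts Tuesday 23:30 → clear.
T3: ends Monday 23:00 at or before T10 starts Tuesday 23:30 → clear.
T4: ends Tuesday 08:00 at or before T10 starts Tuesday 23:30 → clear.
T5: ends Tuesday 14:00 at or before T10 starts Tuesday 23:30 → clear.
T6: ends Tuesday 18:00 at or before T10 starts Tuesday 23:30 → clear.
T7: starts Tuesday 23:30 before T10 ends Wednesday 01:00, and ends Wednesday 00:00 after T10 starts Tuesday 23:30 → overlap.
T8: starts Wednesday 08:00 at or after T10 ends Wednesday 01:00 → clear.
T9: starts Wednesday 14:00 at or after T10 ends Wednesday 01:00 → clear.
T10 overlaps T7.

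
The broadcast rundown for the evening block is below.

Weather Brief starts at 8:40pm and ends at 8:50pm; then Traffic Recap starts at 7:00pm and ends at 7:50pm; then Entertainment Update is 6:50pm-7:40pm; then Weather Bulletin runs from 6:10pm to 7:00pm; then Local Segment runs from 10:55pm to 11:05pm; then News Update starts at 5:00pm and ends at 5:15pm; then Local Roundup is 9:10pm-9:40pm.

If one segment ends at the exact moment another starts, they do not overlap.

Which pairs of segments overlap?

Sorted by start: News Update, Weather Bulletin, Entertainment Update, Traffic Recap, Weather Brief, Local Roundup, Local Segment.
Weather Bulletin starts after News Update ends; News Update is clear from here.
Entertainment Update starts before Weather Bulletin ends → Weather Bulletin and Entertainment Update overlap.
Traffic Recap starts exactly when Weather Bulletin ends (back-to-back, no overlap); Weather Bulletin is clear from here.
Traffic Recap starts before Entertainment Update ends → Entertainment Update and Traffic Recap overlap.
Weather Brief starts after Entertainment Update ends; Entertainment Update is clear from here.
Weather Brief starts after Traffic Recap ends; Traffic Recap is clear from here.
Local Roundup starts after Weather Brief ends; Weather Brief is clear from here.
Local Segment starts after Local Roundup ends.

Entertainment Update & Traffic Recap, Entertainment Update & Weather Bulletin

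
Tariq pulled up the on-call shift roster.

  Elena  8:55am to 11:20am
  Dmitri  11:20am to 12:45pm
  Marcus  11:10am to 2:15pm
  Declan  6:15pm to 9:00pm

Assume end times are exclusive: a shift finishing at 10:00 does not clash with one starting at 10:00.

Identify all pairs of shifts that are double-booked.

Check each pair: they overlap iff neither finishes before the other starts.
Sorted by start: Elena, Marcus, Dmitri, Declan.
Marcus starts before Elena ends → Elena and Marcus overlap.
Dmitri starts exactly when Elena ends (back-to-back, no overlap) — done with Elena.
Dmitri starts before Marcus ends → Marcus and Dmitri overlap.
Declan starts after Marcus ends.
Declan starts after Dmitri ends.

Dmitri & Marcus, Elena & Marcus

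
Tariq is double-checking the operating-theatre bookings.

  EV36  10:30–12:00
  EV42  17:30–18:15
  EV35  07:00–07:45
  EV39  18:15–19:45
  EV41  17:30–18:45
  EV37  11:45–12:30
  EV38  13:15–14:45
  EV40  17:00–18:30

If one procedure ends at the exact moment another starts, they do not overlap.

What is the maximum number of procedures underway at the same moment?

3

Sweep the timeline, counting +1 at each start and −1 at each end (ends before starts at a tie):
07:00 start EV35 → 1
07:45 end EV35 → 0
10:30 start EV36 → 1
11:45 start EV37 → 2
12:00 end EV36 → 1
12:30 end EV37 → 0
13:15 start EV38 → 1
14:45 end EV38 → 0
17:00 start EV40 → 1
17:30 start EV41 → 2
17:30 start EV42 → 3
18:15 end EV42 → 2
18:15 start EV39 → 3
18:30 end EV40 → 2
18:45 end EV41 → 1
19:45 end EV39 → 0
Peak is 3, at 17:30 (EV40, EV41, EV42).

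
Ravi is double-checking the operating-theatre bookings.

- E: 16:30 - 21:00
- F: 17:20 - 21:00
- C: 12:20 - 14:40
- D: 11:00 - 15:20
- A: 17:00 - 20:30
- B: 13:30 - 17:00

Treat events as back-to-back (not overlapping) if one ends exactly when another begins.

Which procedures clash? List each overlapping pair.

A & E, A & F, B & C, B & D, B & E, C & D, E & F

Check each pair: they overlap iff neither finishes before the other starts.
Sorted by start: D, C, B, E, A, F.
C starts before D ends → D and C overlap.
B starts before D ends → D and B overlap.
E starts after D ends, so D has no further overlaps.
B starts before C ends → C and B overlap.
E starts after C ends, so C has no further overlaps.
E starts before B ends → B and E overlap.
A starts exactly when B ends (back-to-back, no overlap), so B has no further overlaps.
A starts before E ends → E and A overlap.
F starts before E ends → E and F overlap.
F starts before A ends → A and F overlap.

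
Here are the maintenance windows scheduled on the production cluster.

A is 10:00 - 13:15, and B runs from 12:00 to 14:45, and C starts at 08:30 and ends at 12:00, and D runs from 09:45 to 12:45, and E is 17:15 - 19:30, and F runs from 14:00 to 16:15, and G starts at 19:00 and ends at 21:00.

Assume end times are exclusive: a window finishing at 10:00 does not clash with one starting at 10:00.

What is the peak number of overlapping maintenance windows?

Walk through starts and ends in time order (an end at T is processed before a start at T):
08:30 start C → 1
09:45 start D → 2
10:00 start A → 3
12:00 end C → 2
12:00 start B → 3
12:45 end D → 2
13:15 end A → 1
14:00 start F → 2
14:45 end B → 1
16:15 end F → 0
17:15 start E → 1
19:00 start G → 2
19:30 end E → 1
21:00 end G → 0
Peak is 3, at 10:00 (A, C, D).

3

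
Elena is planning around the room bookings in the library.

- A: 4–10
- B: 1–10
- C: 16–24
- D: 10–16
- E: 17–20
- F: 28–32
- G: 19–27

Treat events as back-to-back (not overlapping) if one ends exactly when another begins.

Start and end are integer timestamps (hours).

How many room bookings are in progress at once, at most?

3

Sweep the timeline, counting +1 at each start and −1 at each end (ends before starts at a tie):
1 start B → 1
4 start A → 2
10 end A → 1
10 end B → 0
10 start D → 1
16 end D → 0
16 start C → 1
17 start E → 2
19 start G → 3
20 end E → 2
24 end C → 1
27 end G → 0
28 start F → 1
32 end F → 0
Peak is 3, at 19 (C, E, G).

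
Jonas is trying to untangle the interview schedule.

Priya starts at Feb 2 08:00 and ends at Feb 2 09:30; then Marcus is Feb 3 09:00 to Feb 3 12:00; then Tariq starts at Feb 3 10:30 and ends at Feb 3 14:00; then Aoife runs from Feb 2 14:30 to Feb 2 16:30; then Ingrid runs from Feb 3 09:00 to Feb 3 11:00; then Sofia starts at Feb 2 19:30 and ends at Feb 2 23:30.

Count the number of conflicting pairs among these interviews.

Check each pair: they overlap iff neither finishes before the other starts.
Sorted by start: Priya, Aoife, Sofia, Marcus, Ingrid, Tariq.
Aoife starts after Priya ends, so Priya has no further overlaps.
Sofia starts after Aoife ends, so Aoife has no further overlaps.
Marcus starts after Sofia ends, so Sofia has no further overlaps.
Ingrid starts before Marcus ends → Marcus and Ingrid overlap.
Tariq starts before Marcus ends → Marcus and Tariq overlap.
Tariq starts before Ingrid ends → Ingrid and Tariq overlap.
Overlapping pairs: Ingrid & Marcus, Ingrid & Tariq, Marcus & Tariq — 3 in total.

3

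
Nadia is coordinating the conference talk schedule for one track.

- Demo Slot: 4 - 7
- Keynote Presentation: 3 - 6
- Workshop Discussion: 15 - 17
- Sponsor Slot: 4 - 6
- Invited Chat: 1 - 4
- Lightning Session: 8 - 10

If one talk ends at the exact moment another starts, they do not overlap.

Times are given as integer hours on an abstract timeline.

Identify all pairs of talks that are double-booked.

Sorted by start: Invited Chat, Keynote Presentation, Demo Slot, Sponsor Slot, Lightning Session, Workshop Discussion.
Keynote Presentation starts before Invited Chat ends → Invited Chat and Keynote Presentation overlap.
Demo Slot starts exactly when Invited Chat ends (back-to-back, no overlap), so Invited Chat has no further overlaps.
Demo Slot starts before Keynote Presentation ends → Keynote Presentation and Demo Slot overlap.
Sponsor Slot starts before Keynote Presentation ends → Keynote Presentation and Sponsor Slot overlap.
Lightning Session starts after Keynote Presentation ends, so Keynote Presentation has no further overlaps.
Sponsor Slot starts before Demo Slot ends → Demo Slot and Sponsor Slot overlap.
Lightning Session starts after Demo Slot ends, so Demo Slot has no further overlaps.
Lightning Session starts after Sponsor Slot ends, so Sponsor Slot has no further overlaps.
Workshop Discussion starts after Lightning Session ends.

Demo Slot & Keynote Presentation, Demo Slot & Sponsor Slot, Invited Chat & Keynote Presentation, Keynote Presentation & Sponsor Slot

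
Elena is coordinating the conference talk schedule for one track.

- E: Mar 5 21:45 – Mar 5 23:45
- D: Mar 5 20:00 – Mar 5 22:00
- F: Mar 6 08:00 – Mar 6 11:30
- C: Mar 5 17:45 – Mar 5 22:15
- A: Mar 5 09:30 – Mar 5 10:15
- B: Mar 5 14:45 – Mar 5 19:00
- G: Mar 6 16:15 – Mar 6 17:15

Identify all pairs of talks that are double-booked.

Sorted by start: A, B, C, D, E, F, G.
B starts after A ends — done with A.
C starts before B ends → B and C overlap.
D starts after B ends — done with B.
D starts before C ends → C and D overlap.
E starts before C ends → C and E overlap.
F starts after C ends — done with C.
E starts before D ends → D and E overlap.
F starts after D ends — done with D.
F starts after E ends — done with E.
G starts after F ends.

B & C, C & D, C & E, D & E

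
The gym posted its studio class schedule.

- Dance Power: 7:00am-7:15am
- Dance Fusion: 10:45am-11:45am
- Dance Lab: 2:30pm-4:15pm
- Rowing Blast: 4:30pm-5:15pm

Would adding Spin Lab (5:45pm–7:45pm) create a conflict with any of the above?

Dance Power: ends 7:15am at or before Spin Lab starts 5:45pm → clear.
Dance Fusion: ends 11:45am at or before Spin Lab starts 5:45pm → clear.
Dance Lab: ends 4:15pm at or before Spin Lab starts 5:45pm → clear.
Rowing Blast: ends 5:15pm at or before Spin Lab starts 5:45pm → clear.

No — it doesn't clash with anything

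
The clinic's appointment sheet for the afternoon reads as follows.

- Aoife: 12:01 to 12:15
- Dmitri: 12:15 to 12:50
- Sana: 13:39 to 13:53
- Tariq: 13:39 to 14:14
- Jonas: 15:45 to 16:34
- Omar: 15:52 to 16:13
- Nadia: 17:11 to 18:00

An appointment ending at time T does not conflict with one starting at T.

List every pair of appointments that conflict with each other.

Check each pair: they overlap iff neither finishes before the other starts.
Sorted by start: Aoife, Dmitri, Sana, Tariq, Jonas, Omar, Nadia.
Dmitri starts exactly when Aoife ends (back-to-back, no overlap), so nothing later overlaps Aoife either.
Sana starts after Dmitri ends, so nothing later overlaps Dmitri either.
Tariq starts before Sana ends → Sana and Tariq overlap.
Jonas starts after Sana ends, so nothing later overlaps Sana either.
Jonas starts after Tariq ends, so nothing later overlaps Tariq either.
Omar starts before Jonas ends → Jonas and Omar overlap.
Nadia starts after Jonas ends.
Nadia starts after Omar ends.

Jonas & Omar, Sana & Tariq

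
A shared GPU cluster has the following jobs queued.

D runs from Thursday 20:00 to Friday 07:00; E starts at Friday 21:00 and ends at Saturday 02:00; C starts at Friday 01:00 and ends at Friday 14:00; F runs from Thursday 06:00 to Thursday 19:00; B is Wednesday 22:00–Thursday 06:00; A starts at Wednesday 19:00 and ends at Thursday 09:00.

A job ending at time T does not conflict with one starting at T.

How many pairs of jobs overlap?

3

Sorted by start: A, B, F, D, C, E.
B starts before A ends → A and B overlap.
F starts before A ends → A and F overlap.
D starts after A ends — done with A.
F starts exactly when B ends (back-to-back, no overlap) — done with B.
D starts after F ends — done with F.
C starts before D ends → D and C overlap.
E starts after D ends.
E starts after C ends.
Overlapping pairs: A & B, A & F, C & D — 3 in total.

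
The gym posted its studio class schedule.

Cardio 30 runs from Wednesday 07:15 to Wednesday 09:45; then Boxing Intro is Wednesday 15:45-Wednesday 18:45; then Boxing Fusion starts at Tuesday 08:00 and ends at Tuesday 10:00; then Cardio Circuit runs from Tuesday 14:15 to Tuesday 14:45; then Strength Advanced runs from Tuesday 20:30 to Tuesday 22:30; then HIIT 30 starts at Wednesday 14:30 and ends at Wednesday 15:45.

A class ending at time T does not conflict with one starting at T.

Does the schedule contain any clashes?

Two intervals overlap when each starts before the other ends.
Sorted by start: Boxing Fusion, Cardio Circuit, Strength Advanced, Cardio 30, HIIT 30, Boxing Intro.
Cardio Circuit starts after Boxing Fusion ends — done with Boxing Fusion.
Strength Advanced starts after Cardio Circuit ends — done with Cardio Circuit.
Cardio 30 starts after Strength Advanced ends — done with Strength Advanced.
HIIT 30 starts after Cardio 30 ends — done with Cardio 30.
Boxing Intro starts exactly when HIIT 30 ends (back-to-back, no overlap).
Every pair is clear; the schedule has no overlaps.

No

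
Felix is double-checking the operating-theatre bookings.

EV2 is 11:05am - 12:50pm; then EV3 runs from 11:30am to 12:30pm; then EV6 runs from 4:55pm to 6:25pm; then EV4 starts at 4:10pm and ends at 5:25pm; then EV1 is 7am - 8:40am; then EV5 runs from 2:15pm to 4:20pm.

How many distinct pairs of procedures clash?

Sorted by start: EV1, EV2, EV3, EV5, EV4, EV6.
EV2 starts after EV1 ends; EV1 is clear from here.
EV3 starts before EV2 ends → EV2 and EV3 overlap.
EV5 starts after EV2 ends; EV2 is clear from here.
EV5 starts after EV3 ends; EV3 is clear from here.
EV4 starts before EV5 ends → EV5 and EV4 overlap.
EV6 starts after EV5 ends.
EV6 starts before EV4 ends → EV4 and EV6 overlap.
Overlapping pairs: EV2 & EV3, EV4 & EV5, EV4 & EV6 — 3 in total.

3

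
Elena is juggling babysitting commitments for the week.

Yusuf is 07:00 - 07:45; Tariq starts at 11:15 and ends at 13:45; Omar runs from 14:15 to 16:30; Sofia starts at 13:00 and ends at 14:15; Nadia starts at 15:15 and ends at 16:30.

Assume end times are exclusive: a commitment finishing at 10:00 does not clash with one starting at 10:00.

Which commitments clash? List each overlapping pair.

Sorted by start: Yusuf, Tariq, Sofia, Omar, Nadia.
Tariq starts after Yusuf ends, so nothing later overlaps Yusuf either.
Sofia starts before Tariq ends → Tariq and Sofia overlap.
Omar starts after Tariq ends, so nothing later overlaps Tariq either.
Omar starts exactly when Sofia ends (back-to-back, no overlap), so nothing later overlaps Sofia either.
Nadia starts before Omar ends → Omar and Nadia overlap.

Nadia & Omar, Sofia & Tariq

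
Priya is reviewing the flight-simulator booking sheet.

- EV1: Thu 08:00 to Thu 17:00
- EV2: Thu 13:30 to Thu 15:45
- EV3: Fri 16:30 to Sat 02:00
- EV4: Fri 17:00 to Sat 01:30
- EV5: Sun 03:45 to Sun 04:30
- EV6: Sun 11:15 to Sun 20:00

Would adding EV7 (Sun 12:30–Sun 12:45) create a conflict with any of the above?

EV1: ends Thu 17:00 at or before EV7 starts Sun 12:30 → clear.
EV2: ends Thu 15:45 at or before EV7 starts Sun 12:30 → clear.
EV3: ends Sat 02:00 at or before EV7 starts Sun 12:30 → clear.
EV4: ends Sat 01:30 at or before EV7 starts Sun 12:30 → clear.
EV5: ends Sun 04:30 at or before EV7 starts Sun 12:30 → clear.
EV6: starts Sun 11:15 before EV7 ends Sun 12:45, and ends Sun 20:00 after EV7 starts Sun 12:30 → overlap.
EV7 overlaps EV6.

Yes — it overlaps EV6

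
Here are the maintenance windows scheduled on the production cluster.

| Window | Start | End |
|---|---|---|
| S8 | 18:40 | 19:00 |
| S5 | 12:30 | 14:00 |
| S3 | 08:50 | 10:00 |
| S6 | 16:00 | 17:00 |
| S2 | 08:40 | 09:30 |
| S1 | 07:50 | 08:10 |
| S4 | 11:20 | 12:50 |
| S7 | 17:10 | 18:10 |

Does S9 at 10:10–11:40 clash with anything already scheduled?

Yes — it overlaps S4

S1: ends 08:10 at or before S9 starts 10:10 → clear.
S2: ends 09:30 at or before S9 starts 10:10 → clear.
S3: ends 10:00 at or before S9 starts 10:10 → clear.
S4: starts 11:20 before S9 ends 11:40, and ends 12:50 after S9 starts 10:10 → overlap.
S5: starts 12:30 at or after S9 ends 11:40 → clear.
S6: starts 16:00 at or after S9 ends 11:40 → clear.
S7: starts 17:10 at or after S9 ends 11:40 → clear.
S8: starts 18:40 at or after S9 ends 11:40 → clear.
S9 overlaps S4.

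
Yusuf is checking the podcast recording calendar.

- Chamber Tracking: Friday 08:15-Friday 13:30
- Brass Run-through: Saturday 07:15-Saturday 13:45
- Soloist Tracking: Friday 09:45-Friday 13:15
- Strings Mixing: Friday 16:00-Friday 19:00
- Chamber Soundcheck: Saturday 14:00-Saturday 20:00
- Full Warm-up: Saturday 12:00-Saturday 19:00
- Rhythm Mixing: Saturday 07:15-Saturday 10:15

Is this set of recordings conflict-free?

Two intervals overlap when each starts before the other ends.
Sorted by start: Chamber Tracking, Soloist Tracking, Strings Mixing, Brass Run-through, Rhythm Mixing, Full Warm-up, Chamber Soundcheck.
Soloist Tracking starts before Chamber Tracking ends → Chamber Tracking and Soloist Tracking overlap.
That's a conflict, so the schedule is not conflict-free.

No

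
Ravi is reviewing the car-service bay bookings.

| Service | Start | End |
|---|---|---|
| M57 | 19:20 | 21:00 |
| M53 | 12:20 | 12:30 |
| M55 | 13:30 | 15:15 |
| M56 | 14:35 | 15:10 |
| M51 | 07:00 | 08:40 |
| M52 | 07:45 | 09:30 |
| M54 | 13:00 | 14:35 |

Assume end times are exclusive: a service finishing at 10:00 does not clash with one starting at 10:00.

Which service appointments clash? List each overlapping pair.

M51 & M52, M54 & M55, M55 & M56

Check each pair: they overlap iff neither finishes before the other starts.
Sorted by start: M51, M52, M53, M54, M55, M56, M57.
M52 starts before M51 ends → M51 and M52 overlap.
M53 starts after M51 ends, so M51 has no further overlaps.
M53 starts after M52 ends, so M52 has no further overlaps.
M54 starts after M53 ends, so M53 has no further overlaps.
M55 starts before M54 ends → M54 and M55 overlap.
M56 starts exactly when M54 ends (back-to-back, no overlap), so M54 has no further overlaps.
M56 starts before M55 ends → M55 and M56 overlap.
M57 starts after M55 ends.
M57 starts after M56 ends.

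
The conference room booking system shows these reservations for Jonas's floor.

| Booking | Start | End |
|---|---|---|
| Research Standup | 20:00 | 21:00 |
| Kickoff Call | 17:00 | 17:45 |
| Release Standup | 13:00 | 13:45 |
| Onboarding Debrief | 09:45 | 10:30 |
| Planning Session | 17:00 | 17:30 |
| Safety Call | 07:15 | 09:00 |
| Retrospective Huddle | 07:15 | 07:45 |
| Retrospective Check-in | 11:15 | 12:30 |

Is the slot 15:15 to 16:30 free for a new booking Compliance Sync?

Yes — the slot is free

Retrospective Huddle: ends 07:45 at or before Compliance Sync starts 15:15 → clear.
Safety Call: ends 09:00 at or before Compliance Sync starts 15:15 → clear.
Onboarding Debrief: ends 10:30 at or before Compliance Sync starts 15:15 → clear.
Retrospective Check-in: ends 12:30 at or before Compliance Sync starts 15:15 → clear.
Release Standup: ends 13:45 at or before Compliance Sync starts 15:15 → clear.
Kickoff Call: starts 17:00 at or after Compliance Sync ends 16:30 → clear.
Planning Session: starts 17:00 at or after Compliance Sync ends 16:30 → clear.
Research Standup: starts 20:00 at or after Compliance Sync ends 16:30 → clear.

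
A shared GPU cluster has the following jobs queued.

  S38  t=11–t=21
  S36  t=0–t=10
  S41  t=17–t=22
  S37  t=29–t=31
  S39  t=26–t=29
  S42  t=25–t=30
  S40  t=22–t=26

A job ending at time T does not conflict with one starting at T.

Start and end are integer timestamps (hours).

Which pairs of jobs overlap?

Two intervals overlap when each starts before the other ends.
Sorted by start: S36, S38, S41, S40, S42, S39, S37.
S38 starts after S36 ends, so nothing later overlaps S36 either.
S41 starts before S38 ends → S38 and S41 overlap.
S40 starts after S38 ends, so nothing later overlaps S38 either.
S40 starts exactly when S41 ends (back-to-back, no overlap), so nothing later overlaps S41 either.
S42 starts before S40 ends → S40 and S42 overlap.
S39 starts exactly when S40 ends (back-to-back, no overlap), so nothing later overlaps S40 either.
S39 starts before S42 ends → S42 and S39 overlap.
S37 starts before S42 ends → S42 and S37 overlap.
S37 starts exactly when S39 ends (back-to-back, no overlap).

S37 & S42, S38 & S41, S39 & S42, S40 & S42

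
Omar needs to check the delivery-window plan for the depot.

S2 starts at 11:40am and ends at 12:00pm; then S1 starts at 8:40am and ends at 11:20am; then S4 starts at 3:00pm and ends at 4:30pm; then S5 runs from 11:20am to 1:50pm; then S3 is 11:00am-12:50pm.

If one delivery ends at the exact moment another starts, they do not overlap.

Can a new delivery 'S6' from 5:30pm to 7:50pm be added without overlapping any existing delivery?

Yes — the slot is free

S1: ends 11:20am at or before S6 starts 5:30pm → clear.
S3: ends 12:50pm at or before S6 starts 5:30pm → clear.
S5: ends 1:50pm at or before S6 starts 5:30pm → clear.
S2: ends 12:00pm at or before S6 starts 5:30pm → clear.
S4: ends 4:30pm at or before S6 starts 5:30pm → clear.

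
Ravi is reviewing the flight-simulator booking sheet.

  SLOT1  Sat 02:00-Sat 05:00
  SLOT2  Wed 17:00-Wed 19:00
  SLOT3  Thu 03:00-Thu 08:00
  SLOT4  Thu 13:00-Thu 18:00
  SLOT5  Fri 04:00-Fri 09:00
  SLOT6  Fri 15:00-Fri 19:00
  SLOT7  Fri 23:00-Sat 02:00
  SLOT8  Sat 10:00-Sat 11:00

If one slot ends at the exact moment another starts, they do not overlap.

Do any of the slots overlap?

No

Two intervals overlap when each starts before the other ends.
Sorted by start: SLOT2, SLOT3, SLOT4, SLOT5, SLOT6, SLOT7, SLOT1, SLOT8.
SLOT3 starts after SLOT2 ends; SLOT2 is clear from here.
SLOT4 starts after SLOT3 ends; SLOT3 is clear from here.
SLOT5 starts after SLOT4 ends; SLOT4 is clear from here.
SLOT6 starts after SLOT5 ends; SLOT5 is clear from here.
SLOT7 starts after SLOT6 ends; SLOT6 is clear from here.
SLOT1 starts exactly when SLOT7 ends (back-to-back, no overlap); SLOT7 is clear from here.
SLOT8 starts after SLOT1 ends.
Every pair is clear; the schedule has no overlaps.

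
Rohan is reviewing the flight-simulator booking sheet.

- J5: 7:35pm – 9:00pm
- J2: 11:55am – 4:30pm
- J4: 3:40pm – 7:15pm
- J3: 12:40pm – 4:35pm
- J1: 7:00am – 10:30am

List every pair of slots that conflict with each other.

Sorted by start: J1, J2, J3, J4, J5.
J2 starts after J1 ends, so nothing later overlaps J1 either.
J3 starts before J2 ends → J2 and J3 overlap.
J4 starts before J2 ends → J2 and J4 overlap.
J5 starts after J2 ends.
J4 starts before J3 ends → J3 and J4 overlap.
J5 starts after J3 ends.
J5 starts after J4 ends.

J2 & J3, J2 & J4, J3 & J4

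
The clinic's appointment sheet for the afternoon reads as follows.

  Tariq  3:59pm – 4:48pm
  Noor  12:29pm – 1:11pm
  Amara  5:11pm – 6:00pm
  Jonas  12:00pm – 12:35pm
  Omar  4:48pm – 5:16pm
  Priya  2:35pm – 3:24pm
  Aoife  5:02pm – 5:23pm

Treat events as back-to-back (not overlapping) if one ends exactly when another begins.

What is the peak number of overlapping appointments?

3

Sweep the timeline, counting +1 at each start and −1 at each end (ends before starts at a tie):
12:00pm start Jonas → 1
12:29pm start Noor → 2
12:35pm end Jonas → 1
1:11pm end Noor → 0
2:35pm start Priya → 1
3:24pm end Priya → 0
3:59pm start Tariq → 1
4:48pm end Tariq → 0
4:48pm start Omar → 1
5:02pm start Aoife → 2
5:11pm start Amara → 3
5:16pm end Omar → 2
5:23pm end Aoife → 1
6:00pm end Amara → 0
Peak is 3, at 5:11pm (Amara, Aoife, Omar).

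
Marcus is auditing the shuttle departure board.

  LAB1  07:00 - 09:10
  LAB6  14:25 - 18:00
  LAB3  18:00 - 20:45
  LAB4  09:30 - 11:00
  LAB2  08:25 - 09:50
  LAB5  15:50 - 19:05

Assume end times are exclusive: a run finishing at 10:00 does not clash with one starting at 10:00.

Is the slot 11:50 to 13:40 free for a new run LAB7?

LAB1: ends 09:10 at or before LAB7 starts 11:50 → clear.
LAB2: ends 09:50 at or before LAB7 starts 11:50 → clear.
LAB4: ends 11:00 at or before LAB7 starts 11:50 → clear.
LAB6: starts 14:25 at or after LAB7 ends 13:40 → clear.
LAB5: starts 15:50 at or after LAB7 ends 13:40 → clear.
LAB3: starts 18:00 at or after LAB7 ends 13:40 → clear.

Yes — the slot is free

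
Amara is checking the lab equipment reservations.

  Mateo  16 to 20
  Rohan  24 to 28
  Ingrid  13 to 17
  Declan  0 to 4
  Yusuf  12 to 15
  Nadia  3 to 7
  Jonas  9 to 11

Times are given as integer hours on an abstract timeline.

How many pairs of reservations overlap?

Sorted by start: Declan, Nadia, Jonas, Yusuf, Ingrid, Mateo, Rohan.
Nadia starts before Declan ends → Declan and Nadia overlap.
Jonas starts after Declan ends, so Declan has no further overlaps.
Jonas starts after Nadia ends, so Nadia has no further overlaps.
Yusuf starts after Jonas ends, so Jonas has no further overlaps.
Ingrid starts before Yusuf ends → Yusuf and Ingrid overlap.
Mateo starts after Yusuf ends, so Yusuf has no further overlaps.
Mateo starts before Ingrid ends → Ingrid and Mateo overlap.
Rohan starts after Ingrid ends.
Rohan starts after Mateo ends.
Overlapping pairs: Declan & Nadia, Ingrid & Mateo, Ingrid & Yusuf — 3 in total.

3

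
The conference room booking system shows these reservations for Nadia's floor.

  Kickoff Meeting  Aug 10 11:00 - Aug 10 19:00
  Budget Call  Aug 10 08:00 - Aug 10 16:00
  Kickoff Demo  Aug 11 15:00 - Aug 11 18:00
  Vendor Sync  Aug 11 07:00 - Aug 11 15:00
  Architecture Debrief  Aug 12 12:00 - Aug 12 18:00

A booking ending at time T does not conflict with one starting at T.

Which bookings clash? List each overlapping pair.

Budget Call & Kickoff Meeting

Sorted by start: Budget Call, Kickoff Meeting, Vendor Sync, Kickoff Demo, Architecture Debrief.
Kickoff Meeting starts before Budget Call ends → Budget Call and Kickoff Meeting overlap.
Vendor Sync starts after Budget Call ends, so nothing later overlaps Budget Call either.
Vendor Sync starts after Kickoff Meeting ends, so nothing later overlaps Kickoff Meeting either.
Kickoff Demo starts exactly when Vendor Sync ends (back-to-back, no overlap), so nothing later overlaps Vendor Sync either.
Architecture Debrief starts after Kickoff Demo ends.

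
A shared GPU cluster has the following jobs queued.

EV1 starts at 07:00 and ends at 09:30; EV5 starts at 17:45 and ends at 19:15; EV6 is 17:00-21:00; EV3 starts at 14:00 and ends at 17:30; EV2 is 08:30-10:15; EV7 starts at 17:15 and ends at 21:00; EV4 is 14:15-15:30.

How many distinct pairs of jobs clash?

7

Two intervals overlap when each starts before the other ends.
Sorted by start: EV1, EV2, EV3, EV4, EV6, EV7, EV5.
EV2 starts before EV1 ends → EV1 and EV2 overlap.
EV3 starts after EV1 ends, so EV1 has no further overlaps.
EV3 starts after EV2 ends, so EV2 has no further overlaps.
EV4 starts before EV3 ends → EV3 and EV4 overlap.
EV6 starts before EV3 ends → EV3 and EV6 overlap.
EV7 starts before EV3 ends → EV3 and EV7 overlap.
EV5 starts after EV3 ends.
EV6 starts after EV4 ends, so EV4 has no further overlaps.
EV7 starts before EV6 ends → EV6 and EV7 overlap.
EV5 starts before EV6 ends → EV6 and EV5 overlap.
EV5 starts before EV7 ends → EV7 and EV5 overlap.
Overlapping pairs: EV1 & EV2, EV3 & EV4, EV3 & EV6, EV3 & EV7, EV5 & EV6, EV5 & EV7, EV6 & EV7 — 7 in total.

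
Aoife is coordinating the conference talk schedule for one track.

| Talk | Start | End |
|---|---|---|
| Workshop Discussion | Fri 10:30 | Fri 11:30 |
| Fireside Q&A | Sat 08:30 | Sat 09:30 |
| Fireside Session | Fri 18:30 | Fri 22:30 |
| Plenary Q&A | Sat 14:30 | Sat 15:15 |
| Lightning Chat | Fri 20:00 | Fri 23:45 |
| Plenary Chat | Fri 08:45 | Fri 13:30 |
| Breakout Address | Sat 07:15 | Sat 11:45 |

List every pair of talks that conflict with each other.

Breakout Address & Fireside Q&A, Fireside Session & Lightning Chat, Plenary Chat & Workshop Discussion

Sorted by start: Plenary Chat, Workshop Discussion, Fireside Session, Lightning Chat, Breakout Address, Fireside Q&A, Plenary Q&A.
Workshop Discussion starts before Plenary Chat ends → Plenary Chat and Workshop Discussion overlap.
Fireside Session starts after Plenary Chat ends, so Plenary Chat has no further overlaps.
Fireside Session starts after Workshop Discussion ends, so Workshop Discussion has no further overlaps.
Lightning Chat starts before Fireside Session ends → Fireside Session and Lightning Chat overlap.
Breakout Address starts after Fireside Session ends, so Fireside Session has no further overlaps.
Breakout Address starts after Lightning Chat ends, so Lightning Chat has no further overlaps.
Fireside Q&A starts before Breakout Address ends → Breakout Address and Fireside Q&A overlap.
Plenary Q&A starts after Breakout Address ends.
Plenary Q&A starts after Fireside Q&A ends.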